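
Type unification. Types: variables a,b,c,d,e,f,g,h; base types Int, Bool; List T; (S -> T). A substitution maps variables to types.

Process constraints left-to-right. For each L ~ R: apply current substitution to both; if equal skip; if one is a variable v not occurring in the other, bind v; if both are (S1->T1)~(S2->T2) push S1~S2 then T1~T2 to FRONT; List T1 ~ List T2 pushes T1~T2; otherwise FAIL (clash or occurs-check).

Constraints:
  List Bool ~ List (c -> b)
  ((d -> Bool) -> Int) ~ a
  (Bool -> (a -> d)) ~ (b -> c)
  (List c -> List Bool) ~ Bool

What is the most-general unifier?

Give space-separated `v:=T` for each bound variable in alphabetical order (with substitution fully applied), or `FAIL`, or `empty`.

Answer: FAIL

Derivation:
step 1: unify List Bool ~ List (c -> b)  [subst: {-} | 3 pending]
  -> decompose List: push Bool~(c -> b)
step 2: unify Bool ~ (c -> b)  [subst: {-} | 3 pending]
  clash: Bool vs (c -> b)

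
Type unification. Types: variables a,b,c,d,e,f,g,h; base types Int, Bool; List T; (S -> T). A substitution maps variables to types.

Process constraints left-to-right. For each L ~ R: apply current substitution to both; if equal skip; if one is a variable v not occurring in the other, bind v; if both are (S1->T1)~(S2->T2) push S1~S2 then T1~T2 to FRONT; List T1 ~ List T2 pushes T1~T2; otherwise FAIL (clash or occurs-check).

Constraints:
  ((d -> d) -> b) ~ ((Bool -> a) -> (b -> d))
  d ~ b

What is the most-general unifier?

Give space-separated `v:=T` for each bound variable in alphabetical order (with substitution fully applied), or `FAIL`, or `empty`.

Answer: FAIL

Derivation:
step 1: unify ((d -> d) -> b) ~ ((Bool -> a) -> (b -> d))  [subst: {-} | 1 pending]
  -> decompose arrow: push (d -> d)~(Bool -> a), b~(b -> d)
step 2: unify (d -> d) ~ (Bool -> a)  [subst: {-} | 2 pending]
  -> decompose arrow: push d~Bool, d~a
step 3: unify d ~ Bool  [subst: {-} | 3 pending]
  bind d := Bool
step 4: unify Bool ~ a  [subst: {d:=Bool} | 2 pending]
  bind a := Bool
step 5: unify b ~ (b -> Bool)  [subst: {d:=Bool, a:=Bool} | 1 pending]
  occurs-check fail: b in (b -> Bool)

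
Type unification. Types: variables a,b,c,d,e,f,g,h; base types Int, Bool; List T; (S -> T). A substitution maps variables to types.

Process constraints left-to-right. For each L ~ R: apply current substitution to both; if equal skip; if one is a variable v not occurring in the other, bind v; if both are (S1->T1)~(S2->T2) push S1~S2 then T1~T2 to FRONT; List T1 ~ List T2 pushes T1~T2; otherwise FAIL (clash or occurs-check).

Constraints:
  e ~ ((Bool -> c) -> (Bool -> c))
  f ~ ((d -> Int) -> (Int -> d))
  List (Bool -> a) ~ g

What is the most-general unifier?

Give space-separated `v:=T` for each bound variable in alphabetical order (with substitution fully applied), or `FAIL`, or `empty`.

Answer: e:=((Bool -> c) -> (Bool -> c)) f:=((d -> Int) -> (Int -> d)) g:=List (Bool -> a)

Derivation:
step 1: unify e ~ ((Bool -> c) -> (Bool -> c))  [subst: {-} | 2 pending]
  bind e := ((Bool -> c) -> (Bool -> c))
step 2: unify f ~ ((d -> Int) -> (Int -> d))  [subst: {e:=((Bool -> c) -> (Bool -> c))} | 1 pending]
  bind f := ((d -> Int) -> (Int -> d))
step 3: unify List (Bool -> a) ~ g  [subst: {e:=((Bool -> c) -> (Bool -> c)), f:=((d -> Int) -> (Int -> d))} | 0 pending]
  bind g := List (Bool -> a)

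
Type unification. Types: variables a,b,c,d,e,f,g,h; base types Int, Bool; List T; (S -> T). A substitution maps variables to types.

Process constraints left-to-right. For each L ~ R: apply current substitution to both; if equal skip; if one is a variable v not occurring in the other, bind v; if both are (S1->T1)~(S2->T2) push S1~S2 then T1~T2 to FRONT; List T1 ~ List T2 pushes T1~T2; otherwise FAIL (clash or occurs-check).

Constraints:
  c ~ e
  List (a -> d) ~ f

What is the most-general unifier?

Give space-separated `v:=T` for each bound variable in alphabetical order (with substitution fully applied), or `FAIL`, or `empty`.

step 1: unify c ~ e  [subst: {-} | 1 pending]
  bind c := e
step 2: unify List (a -> d) ~ f  [subst: {c:=e} | 0 pending]
  bind f := List (a -> d)

Answer: c:=e f:=List (a -> d)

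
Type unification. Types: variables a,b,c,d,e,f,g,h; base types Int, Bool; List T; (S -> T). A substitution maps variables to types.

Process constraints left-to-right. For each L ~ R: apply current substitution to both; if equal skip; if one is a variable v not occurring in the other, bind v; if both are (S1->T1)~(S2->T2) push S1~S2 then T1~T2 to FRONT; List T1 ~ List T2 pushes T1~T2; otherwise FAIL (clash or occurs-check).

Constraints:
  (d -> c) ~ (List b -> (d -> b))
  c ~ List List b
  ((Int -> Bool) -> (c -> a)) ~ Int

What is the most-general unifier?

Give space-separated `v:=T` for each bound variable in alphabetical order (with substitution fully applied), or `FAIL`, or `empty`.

step 1: unify (d -> c) ~ (List b -> (d -> b))  [subst: {-} | 2 pending]
  -> decompose arrow: push d~List b, c~(d -> b)
step 2: unify d ~ List b  [subst: {-} | 3 pending]
  bind d := List b
step 3: unify c ~ (List b -> b)  [subst: {d:=List b} | 2 pending]
  bind c := (List b -> b)
step 4: unify (List b -> b) ~ List List b  [subst: {d:=List b, c:=(List b -> b)} | 1 pending]
  clash: (List b -> b) vs List List b

Answer: FAIL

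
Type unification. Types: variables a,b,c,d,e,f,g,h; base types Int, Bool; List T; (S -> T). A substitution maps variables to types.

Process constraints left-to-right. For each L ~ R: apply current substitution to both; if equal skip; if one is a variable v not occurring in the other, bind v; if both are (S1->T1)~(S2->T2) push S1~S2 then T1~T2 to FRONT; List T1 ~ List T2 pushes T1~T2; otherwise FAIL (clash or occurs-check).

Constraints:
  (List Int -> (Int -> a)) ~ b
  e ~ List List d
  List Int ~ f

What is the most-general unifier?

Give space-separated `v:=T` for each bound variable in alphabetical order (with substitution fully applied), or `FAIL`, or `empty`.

step 1: unify (List Int -> (Int -> a)) ~ b  [subst: {-} | 2 pending]
  bind b := (List Int -> (Int -> a))
step 2: unify e ~ List List d  [subst: {b:=(List Int -> (Int -> a))} | 1 pending]
  bind e := List List d
step 3: unify List Int ~ f  [subst: {b:=(List Int -> (Int -> a)), e:=List List d} | 0 pending]
  bind f := List Int

Answer: b:=(List Int -> (Int -> a)) e:=List List d f:=List Int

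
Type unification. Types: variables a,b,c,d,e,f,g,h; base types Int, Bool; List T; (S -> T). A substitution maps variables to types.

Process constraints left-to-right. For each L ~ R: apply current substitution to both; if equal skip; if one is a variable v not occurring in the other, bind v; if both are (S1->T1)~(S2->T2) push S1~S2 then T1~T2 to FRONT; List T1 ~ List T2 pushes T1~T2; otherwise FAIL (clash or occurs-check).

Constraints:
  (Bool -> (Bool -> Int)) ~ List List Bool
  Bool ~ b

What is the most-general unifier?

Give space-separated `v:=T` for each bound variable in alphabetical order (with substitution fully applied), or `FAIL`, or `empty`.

step 1: unify (Bool -> (Bool -> Int)) ~ List List Bool  [subst: {-} | 1 pending]
  clash: (Bool -> (Bool -> Int)) vs List List Bool

Answer: FAIL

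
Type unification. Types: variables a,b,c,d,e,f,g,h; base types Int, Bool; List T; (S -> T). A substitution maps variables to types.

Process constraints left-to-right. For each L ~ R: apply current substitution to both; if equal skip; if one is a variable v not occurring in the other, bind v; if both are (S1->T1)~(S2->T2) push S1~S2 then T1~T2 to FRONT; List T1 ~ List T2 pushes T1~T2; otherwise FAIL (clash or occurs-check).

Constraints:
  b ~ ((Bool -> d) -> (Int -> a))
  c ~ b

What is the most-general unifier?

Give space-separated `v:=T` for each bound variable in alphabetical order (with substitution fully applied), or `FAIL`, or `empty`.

step 1: unify b ~ ((Bool -> d) -> (Int -> a))  [subst: {-} | 1 pending]
  bind b := ((Bool -> d) -> (Int -> a))
step 2: unify c ~ ((Bool -> d) -> (Int -> a))  [subst: {b:=((Bool -> d) -> (Int -> a))} | 0 pending]
  bind c := ((Bool -> d) -> (Int -> a))

Answer: b:=((Bool -> d) -> (Int -> a)) c:=((Bool -> d) -> (Int -> a))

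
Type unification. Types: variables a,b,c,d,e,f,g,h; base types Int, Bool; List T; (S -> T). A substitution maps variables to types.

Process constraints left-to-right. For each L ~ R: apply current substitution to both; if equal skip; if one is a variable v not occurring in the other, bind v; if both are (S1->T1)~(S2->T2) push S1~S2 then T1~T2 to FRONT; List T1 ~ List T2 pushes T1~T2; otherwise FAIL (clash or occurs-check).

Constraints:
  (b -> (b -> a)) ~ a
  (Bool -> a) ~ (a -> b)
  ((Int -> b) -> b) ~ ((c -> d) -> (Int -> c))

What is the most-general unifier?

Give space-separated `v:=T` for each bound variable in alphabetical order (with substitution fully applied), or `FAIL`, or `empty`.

step 1: unify (b -> (b -> a)) ~ a  [subst: {-} | 2 pending]
  occurs-check fail

Answer: FAIL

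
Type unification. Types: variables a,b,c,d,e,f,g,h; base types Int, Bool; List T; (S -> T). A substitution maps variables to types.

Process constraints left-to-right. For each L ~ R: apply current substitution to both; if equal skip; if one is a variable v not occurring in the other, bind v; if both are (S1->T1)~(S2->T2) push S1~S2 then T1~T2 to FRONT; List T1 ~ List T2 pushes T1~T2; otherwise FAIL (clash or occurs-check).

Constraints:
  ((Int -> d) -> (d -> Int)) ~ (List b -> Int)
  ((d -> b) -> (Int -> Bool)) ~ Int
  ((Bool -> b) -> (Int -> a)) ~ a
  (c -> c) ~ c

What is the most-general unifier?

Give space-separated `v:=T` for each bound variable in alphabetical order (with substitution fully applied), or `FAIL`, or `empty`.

Answer: FAIL

Derivation:
step 1: unify ((Int -> d) -> (d -> Int)) ~ (List b -> Int)  [subst: {-} | 3 pending]
  -> decompose arrow: push (Int -> d)~List b, (d -> Int)~Int
step 2: unify (Int -> d) ~ List b  [subst: {-} | 4 pending]
  clash: (Int -> d) vs List b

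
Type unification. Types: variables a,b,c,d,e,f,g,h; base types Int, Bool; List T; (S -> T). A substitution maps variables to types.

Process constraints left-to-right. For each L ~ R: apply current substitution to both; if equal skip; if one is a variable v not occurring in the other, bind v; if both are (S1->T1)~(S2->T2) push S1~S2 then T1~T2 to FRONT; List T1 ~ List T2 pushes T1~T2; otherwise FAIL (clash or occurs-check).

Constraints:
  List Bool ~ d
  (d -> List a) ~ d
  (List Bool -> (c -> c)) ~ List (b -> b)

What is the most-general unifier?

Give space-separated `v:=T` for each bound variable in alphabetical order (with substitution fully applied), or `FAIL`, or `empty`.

step 1: unify List Bool ~ d  [subst: {-} | 2 pending]
  bind d := List Bool
step 2: unify (List Bool -> List a) ~ List Bool  [subst: {d:=List Bool} | 1 pending]
  clash: (List Bool -> List a) vs List Bool

Answer: FAIL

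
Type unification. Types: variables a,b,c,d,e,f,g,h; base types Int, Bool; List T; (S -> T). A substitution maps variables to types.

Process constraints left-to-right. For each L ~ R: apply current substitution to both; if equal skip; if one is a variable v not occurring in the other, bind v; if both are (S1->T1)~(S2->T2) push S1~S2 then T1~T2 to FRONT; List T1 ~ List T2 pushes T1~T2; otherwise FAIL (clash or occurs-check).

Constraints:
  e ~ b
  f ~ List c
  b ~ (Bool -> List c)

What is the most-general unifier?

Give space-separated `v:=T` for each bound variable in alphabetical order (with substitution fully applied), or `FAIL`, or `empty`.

step 1: unify e ~ b  [subst: {-} | 2 pending]
  bind e := b
step 2: unify f ~ List c  [subst: {e:=b} | 1 pending]
  bind f := List c
step 3: unify b ~ (Bool -> List c)  [subst: {e:=b, f:=List c} | 0 pending]
  bind b := (Bool -> List c)

Answer: b:=(Bool -> List c) e:=(Bool -> List c) f:=List c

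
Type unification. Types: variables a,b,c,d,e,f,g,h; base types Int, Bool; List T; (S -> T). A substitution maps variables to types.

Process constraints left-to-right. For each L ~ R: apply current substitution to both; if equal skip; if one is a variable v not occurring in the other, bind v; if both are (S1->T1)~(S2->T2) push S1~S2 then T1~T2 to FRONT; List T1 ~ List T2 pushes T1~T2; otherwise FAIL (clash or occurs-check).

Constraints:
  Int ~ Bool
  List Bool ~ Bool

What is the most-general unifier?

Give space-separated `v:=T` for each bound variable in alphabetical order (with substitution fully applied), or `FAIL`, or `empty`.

Answer: FAIL

Derivation:
step 1: unify Int ~ Bool  [subst: {-} | 1 pending]
  clash: Int vs Bool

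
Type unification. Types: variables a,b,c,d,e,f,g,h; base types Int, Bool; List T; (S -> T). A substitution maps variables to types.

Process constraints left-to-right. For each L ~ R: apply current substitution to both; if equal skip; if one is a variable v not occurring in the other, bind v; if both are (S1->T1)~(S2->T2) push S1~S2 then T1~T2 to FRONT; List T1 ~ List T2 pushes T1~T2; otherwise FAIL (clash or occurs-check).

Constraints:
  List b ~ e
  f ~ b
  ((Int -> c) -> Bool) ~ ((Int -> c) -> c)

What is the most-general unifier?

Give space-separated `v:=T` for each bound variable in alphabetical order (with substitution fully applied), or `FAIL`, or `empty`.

step 1: unify List b ~ e  [subst: {-} | 2 pending]
  bind e := List b
step 2: unify f ~ b  [subst: {e:=List b} | 1 pending]
  bind f := b
step 3: unify ((Int -> c) -> Bool) ~ ((Int -> c) -> c)  [subst: {e:=List b, f:=b} | 0 pending]
  -> decompose arrow: push (Int -> c)~(Int -> c), Bool~c
step 4: unify (Int -> c) ~ (Int -> c)  [subst: {e:=List b, f:=b} | 1 pending]
  -> identical, skip
step 5: unify Bool ~ c  [subst: {e:=List b, f:=b} | 0 pending]
  bind c := Bool

Answer: c:=Bool e:=List b f:=b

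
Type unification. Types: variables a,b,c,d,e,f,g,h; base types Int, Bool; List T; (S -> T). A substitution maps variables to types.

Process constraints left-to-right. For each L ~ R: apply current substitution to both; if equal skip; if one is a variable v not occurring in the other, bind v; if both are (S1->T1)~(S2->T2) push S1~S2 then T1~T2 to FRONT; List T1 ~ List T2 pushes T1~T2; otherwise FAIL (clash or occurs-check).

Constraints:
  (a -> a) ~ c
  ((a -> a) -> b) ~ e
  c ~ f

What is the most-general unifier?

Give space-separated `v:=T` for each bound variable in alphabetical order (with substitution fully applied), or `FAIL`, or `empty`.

step 1: unify (a -> a) ~ c  [subst: {-} | 2 pending]
  bind c := (a -> a)
step 2: unify ((a -> a) -> b) ~ e  [subst: {c:=(a -> a)} | 1 pending]
  bind e := ((a -> a) -> b)
step 3: unify (a -> a) ~ f  [subst: {c:=(a -> a), e:=((a -> a) -> b)} | 0 pending]
  bind f := (a -> a)

Answer: c:=(a -> a) e:=((a -> a) -> b) f:=(a -> a)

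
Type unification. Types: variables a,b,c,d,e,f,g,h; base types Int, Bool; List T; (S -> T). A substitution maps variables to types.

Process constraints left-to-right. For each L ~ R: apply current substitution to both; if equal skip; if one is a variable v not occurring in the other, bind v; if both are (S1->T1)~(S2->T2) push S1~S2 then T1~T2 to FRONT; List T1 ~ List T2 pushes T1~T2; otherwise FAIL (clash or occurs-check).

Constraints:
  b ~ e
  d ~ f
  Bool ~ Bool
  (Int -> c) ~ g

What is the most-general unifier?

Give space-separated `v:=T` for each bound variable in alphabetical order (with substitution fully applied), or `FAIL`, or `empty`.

Answer: b:=e d:=f g:=(Int -> c)

Derivation:
step 1: unify b ~ e  [subst: {-} | 3 pending]
  bind b := e
step 2: unify d ~ f  [subst: {b:=e} | 2 pending]
  bind d := f
step 3: unify Bool ~ Bool  [subst: {b:=e, d:=f} | 1 pending]
  -> identical, skip
step 4: unify (Int -> c) ~ g  [subst: {b:=e, d:=f} | 0 pending]
  bind g := (Int -> c)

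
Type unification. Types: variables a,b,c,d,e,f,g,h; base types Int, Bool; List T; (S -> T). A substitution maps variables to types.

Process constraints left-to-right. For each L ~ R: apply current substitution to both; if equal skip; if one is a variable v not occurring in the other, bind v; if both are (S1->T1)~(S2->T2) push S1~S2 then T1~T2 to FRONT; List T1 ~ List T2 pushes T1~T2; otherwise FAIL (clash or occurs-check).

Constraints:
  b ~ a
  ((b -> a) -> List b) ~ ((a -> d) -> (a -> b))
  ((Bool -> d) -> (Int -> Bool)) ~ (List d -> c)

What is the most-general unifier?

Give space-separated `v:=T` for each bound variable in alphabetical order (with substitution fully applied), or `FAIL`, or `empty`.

Answer: FAIL

Derivation:
step 1: unify b ~ a  [subst: {-} | 2 pending]
  bind b := a
step 2: unify ((a -> a) -> List a) ~ ((a -> d) -> (a -> a))  [subst: {b:=a} | 1 pending]
  -> decompose arrow: push (a -> a)~(a -> d), List a~(a -> a)
step 3: unify (a -> a) ~ (a -> d)  [subst: {b:=a} | 2 pending]
  -> decompose arrow: push a~a, a~d
step 4: unify a ~ a  [subst: {b:=a} | 3 pending]
  -> identical, skip
step 5: unify a ~ d  [subst: {b:=a} | 2 pending]
  bind a := d
step 6: unify List d ~ (d -> d)  [subst: {b:=a, a:=d} | 1 pending]
  clash: List d vs (d -> d)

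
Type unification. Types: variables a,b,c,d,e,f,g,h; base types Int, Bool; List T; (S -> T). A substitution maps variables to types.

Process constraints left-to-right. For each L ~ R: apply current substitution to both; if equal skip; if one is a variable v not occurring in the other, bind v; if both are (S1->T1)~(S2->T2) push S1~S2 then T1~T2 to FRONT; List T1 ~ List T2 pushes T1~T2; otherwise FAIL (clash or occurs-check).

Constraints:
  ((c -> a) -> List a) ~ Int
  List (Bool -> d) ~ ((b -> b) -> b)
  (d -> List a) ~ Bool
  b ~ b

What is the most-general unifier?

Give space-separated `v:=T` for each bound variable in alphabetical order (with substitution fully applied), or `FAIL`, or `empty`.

step 1: unify ((c -> a) -> List a) ~ Int  [subst: {-} | 3 pending]
  clash: ((c -> a) -> List a) vs Int

Answer: FAIL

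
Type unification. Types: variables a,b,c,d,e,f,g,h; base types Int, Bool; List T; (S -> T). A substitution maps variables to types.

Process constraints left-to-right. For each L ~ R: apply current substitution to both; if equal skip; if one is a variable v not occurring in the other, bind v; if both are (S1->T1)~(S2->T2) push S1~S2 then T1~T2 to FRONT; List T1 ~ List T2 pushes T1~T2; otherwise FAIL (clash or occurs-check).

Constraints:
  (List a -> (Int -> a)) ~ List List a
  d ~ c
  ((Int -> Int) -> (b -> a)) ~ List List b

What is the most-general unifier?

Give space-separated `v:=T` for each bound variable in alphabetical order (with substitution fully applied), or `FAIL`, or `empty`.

step 1: unify (List a -> (Int -> a)) ~ List List a  [subst: {-} | 2 pending]
  clash: (List a -> (Int -> a)) vs List List a

Answer: FAIL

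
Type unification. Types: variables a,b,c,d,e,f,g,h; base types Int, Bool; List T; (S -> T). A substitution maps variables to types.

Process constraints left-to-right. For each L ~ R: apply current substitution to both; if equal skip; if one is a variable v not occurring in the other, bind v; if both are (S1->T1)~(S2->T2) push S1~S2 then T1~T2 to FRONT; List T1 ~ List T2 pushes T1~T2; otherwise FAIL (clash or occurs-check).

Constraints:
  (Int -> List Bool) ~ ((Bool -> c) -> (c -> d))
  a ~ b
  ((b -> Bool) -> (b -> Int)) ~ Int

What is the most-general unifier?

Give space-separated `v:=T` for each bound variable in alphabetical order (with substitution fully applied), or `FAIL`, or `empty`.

step 1: unify (Int -> List Bool) ~ ((Bool -> c) -> (c -> d))  [subst: {-} | 2 pending]
  -> decompose arrow: push Int~(Bool -> c), List Bool~(c -> d)
step 2: unify Int ~ (Bool -> c)  [subst: {-} | 3 pending]
  clash: Int vs (Bool -> c)

Answer: FAIL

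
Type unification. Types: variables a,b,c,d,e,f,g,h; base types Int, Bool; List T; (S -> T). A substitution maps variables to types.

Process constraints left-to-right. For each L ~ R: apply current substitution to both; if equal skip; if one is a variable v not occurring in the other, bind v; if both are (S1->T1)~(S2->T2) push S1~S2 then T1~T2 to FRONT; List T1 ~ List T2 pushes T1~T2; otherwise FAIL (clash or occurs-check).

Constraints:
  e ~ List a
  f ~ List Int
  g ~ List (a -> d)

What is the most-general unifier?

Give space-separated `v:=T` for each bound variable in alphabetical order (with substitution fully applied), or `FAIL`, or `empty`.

Answer: e:=List a f:=List Int g:=List (a -> d)

Derivation:
step 1: unify e ~ List a  [subst: {-} | 2 pending]
  bind e := List a
step 2: unify f ~ List Int  [subst: {e:=List a} | 1 pending]
  bind f := List Int
step 3: unify g ~ List (a -> d)  [subst: {e:=List a, f:=List Int} | 0 pending]
  bind g := List (a -> d)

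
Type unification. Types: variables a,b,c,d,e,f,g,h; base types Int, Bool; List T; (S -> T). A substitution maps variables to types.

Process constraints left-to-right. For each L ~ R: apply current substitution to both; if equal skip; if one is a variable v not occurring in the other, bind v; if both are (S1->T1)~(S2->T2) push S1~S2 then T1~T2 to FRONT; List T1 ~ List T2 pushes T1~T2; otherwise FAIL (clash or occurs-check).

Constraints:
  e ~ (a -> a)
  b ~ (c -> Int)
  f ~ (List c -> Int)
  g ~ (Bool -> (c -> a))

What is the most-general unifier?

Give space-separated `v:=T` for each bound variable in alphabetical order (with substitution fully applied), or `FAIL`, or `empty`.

step 1: unify e ~ (a -> a)  [subst: {-} | 3 pending]
  bind e := (a -> a)
step 2: unify b ~ (c -> Int)  [subst: {e:=(a -> a)} | 2 pending]
  bind b := (c -> Int)
step 3: unify f ~ (List c -> Int)  [subst: {e:=(a -> a), b:=(c -> Int)} | 1 pending]
  bind f := (List c -> Int)
step 4: unify g ~ (Bool -> (c -> a))  [subst: {e:=(a -> a), b:=(c -> Int), f:=(List c -> Int)} | 0 pending]
  bind g := (Bool -> (c -> a))

Answer: b:=(c -> Int) e:=(a -> a) f:=(List c -> Int) g:=(Bool -> (c -> a))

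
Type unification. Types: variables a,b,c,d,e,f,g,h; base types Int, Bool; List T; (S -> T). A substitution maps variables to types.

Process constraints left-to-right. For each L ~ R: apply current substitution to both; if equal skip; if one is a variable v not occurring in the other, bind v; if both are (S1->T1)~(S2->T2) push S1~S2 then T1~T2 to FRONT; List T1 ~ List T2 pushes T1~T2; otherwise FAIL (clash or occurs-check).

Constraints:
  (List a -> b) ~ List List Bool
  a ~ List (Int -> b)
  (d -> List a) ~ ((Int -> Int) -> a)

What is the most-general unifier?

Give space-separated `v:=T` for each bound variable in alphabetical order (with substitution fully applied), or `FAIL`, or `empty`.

step 1: unify (List a -> b) ~ List List Bool  [subst: {-} | 2 pending]
  clash: (List a -> b) vs List List Bool

Answer: FAIL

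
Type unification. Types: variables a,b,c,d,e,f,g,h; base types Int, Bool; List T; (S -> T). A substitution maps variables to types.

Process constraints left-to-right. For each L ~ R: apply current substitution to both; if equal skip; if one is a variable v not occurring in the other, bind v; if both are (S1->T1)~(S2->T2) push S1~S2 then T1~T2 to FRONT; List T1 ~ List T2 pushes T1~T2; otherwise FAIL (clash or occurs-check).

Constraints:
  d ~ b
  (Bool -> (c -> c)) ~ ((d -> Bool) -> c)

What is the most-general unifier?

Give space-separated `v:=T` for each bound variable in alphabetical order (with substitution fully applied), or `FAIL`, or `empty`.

Answer: FAIL

Derivation:
step 1: unify d ~ b  [subst: {-} | 1 pending]
  bind d := b
step 2: unify (Bool -> (c -> c)) ~ ((b -> Bool) -> c)  [subst: {d:=b} | 0 pending]
  -> decompose arrow: push Bool~(b -> Bool), (c -> c)~c
step 3: unify Bool ~ (b -> Bool)  [subst: {d:=b} | 1 pending]
  clash: Bool vs (b -> Bool)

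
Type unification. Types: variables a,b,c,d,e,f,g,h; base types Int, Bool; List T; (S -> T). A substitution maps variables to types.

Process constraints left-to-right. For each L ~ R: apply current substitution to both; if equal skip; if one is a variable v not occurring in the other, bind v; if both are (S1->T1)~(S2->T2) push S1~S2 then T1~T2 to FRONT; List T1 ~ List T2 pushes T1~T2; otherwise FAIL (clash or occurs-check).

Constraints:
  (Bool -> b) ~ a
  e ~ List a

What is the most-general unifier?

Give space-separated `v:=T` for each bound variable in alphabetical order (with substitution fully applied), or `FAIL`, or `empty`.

step 1: unify (Bool -> b) ~ a  [subst: {-} | 1 pending]
  bind a := (Bool -> b)
step 2: unify e ~ List (Bool -> b)  [subst: {a:=(Bool -> b)} | 0 pending]
  bind e := List (Bool -> b)

Answer: a:=(Bool -> b) e:=List (Bool -> b)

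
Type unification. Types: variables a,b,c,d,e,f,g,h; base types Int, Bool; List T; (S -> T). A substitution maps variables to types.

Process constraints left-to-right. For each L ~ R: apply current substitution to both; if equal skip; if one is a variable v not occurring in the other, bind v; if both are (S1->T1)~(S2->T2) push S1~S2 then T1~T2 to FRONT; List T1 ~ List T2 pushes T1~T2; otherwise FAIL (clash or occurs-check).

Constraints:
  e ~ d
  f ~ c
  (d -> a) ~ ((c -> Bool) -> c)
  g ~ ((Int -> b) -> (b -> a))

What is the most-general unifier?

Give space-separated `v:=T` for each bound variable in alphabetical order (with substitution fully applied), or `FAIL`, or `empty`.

step 1: unify e ~ d  [subst: {-} | 3 pending]
  bind e := d
step 2: unify f ~ c  [subst: {e:=d} | 2 pending]
  bind f := c
step 3: unify (d -> a) ~ ((c -> Bool) -> c)  [subst: {e:=d, f:=c} | 1 pending]
  -> decompose arrow: push d~(c -> Bool), a~c
step 4: unify d ~ (c -> Bool)  [subst: {e:=d, f:=c} | 2 pending]
  bind d := (c -> Bool)
step 5: unify a ~ c  [subst: {e:=d, f:=c, d:=(c -> Bool)} | 1 pending]
  bind a := c
step 6: unify g ~ ((Int -> b) -> (b -> c))  [subst: {e:=d, f:=c, d:=(c -> Bool), a:=c} | 0 pending]
  bind g := ((Int -> b) -> (b -> c))

Answer: a:=c d:=(c -> Bool) e:=(c -> Bool) f:=c g:=((Int -> b) -> (b -> c))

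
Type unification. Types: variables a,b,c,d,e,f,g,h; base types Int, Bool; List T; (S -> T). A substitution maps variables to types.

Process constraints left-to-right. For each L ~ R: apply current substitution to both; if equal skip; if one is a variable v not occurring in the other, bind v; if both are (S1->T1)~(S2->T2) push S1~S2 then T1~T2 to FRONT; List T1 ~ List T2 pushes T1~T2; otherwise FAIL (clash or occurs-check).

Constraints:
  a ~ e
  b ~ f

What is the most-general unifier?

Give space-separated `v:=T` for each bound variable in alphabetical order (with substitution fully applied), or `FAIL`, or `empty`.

step 1: unify a ~ e  [subst: {-} | 1 pending]
  bind a := e
step 2: unify b ~ f  [subst: {a:=e} | 0 pending]
  bind b := f

Answer: a:=e b:=f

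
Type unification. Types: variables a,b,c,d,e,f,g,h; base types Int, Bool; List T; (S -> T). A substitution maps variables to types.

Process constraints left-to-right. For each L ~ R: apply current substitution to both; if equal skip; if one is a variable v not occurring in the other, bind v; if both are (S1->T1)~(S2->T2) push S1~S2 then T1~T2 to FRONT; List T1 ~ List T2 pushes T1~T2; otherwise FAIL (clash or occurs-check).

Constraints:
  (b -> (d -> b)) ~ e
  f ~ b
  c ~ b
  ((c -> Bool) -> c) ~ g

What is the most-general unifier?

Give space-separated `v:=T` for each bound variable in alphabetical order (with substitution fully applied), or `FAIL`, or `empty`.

Answer: c:=b e:=(b -> (d -> b)) f:=b g:=((b -> Bool) -> b)

Derivation:
step 1: unify (b -> (d -> b)) ~ e  [subst: {-} | 3 pending]
  bind e := (b -> (d -> b))
step 2: unify f ~ b  [subst: {e:=(b -> (d -> b))} | 2 pending]
  bind f := b
step 3: unify c ~ b  [subst: {e:=(b -> (d -> b)), f:=b} | 1 pending]
  bind c := b
step 4: unify ((b -> Bool) -> b) ~ g  [subst: {e:=(b -> (d -> b)), f:=b, c:=b} | 0 pending]
  bind g := ((b -> Bool) -> b)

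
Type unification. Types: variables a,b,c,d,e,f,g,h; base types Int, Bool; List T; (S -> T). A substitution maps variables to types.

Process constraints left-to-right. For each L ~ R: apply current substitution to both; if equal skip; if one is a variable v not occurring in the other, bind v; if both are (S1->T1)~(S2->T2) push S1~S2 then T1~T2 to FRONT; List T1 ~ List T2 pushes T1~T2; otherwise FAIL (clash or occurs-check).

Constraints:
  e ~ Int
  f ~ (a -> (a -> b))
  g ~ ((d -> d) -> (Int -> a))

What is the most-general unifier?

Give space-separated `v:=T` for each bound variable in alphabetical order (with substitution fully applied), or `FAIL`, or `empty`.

step 1: unify e ~ Int  [subst: {-} | 2 pending]
  bind e := Int
step 2: unify f ~ (a -> (a -> b))  [subst: {e:=Int} | 1 pending]
  bind f := (a -> (a -> b))
step 3: unify g ~ ((d -> d) -> (Int -> a))  [subst: {e:=Int, f:=(a -> (a -> b))} | 0 pending]
  bind g := ((d -> d) -> (Int -> a))

Answer: e:=Int f:=(a -> (a -> b)) g:=((d -> d) -> (Int -> a))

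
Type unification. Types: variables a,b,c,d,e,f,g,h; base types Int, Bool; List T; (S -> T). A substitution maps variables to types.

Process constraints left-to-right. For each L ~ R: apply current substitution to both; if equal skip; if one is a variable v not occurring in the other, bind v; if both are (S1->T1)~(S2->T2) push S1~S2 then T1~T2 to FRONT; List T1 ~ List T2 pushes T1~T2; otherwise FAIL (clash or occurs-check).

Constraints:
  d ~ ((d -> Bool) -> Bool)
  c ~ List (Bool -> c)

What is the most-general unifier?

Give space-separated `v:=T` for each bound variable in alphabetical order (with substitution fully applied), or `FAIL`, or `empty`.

Answer: FAIL

Derivation:
step 1: unify d ~ ((d -> Bool) -> Bool)  [subst: {-} | 1 pending]
  occurs-check fail: d in ((d -> Bool) -> Bool)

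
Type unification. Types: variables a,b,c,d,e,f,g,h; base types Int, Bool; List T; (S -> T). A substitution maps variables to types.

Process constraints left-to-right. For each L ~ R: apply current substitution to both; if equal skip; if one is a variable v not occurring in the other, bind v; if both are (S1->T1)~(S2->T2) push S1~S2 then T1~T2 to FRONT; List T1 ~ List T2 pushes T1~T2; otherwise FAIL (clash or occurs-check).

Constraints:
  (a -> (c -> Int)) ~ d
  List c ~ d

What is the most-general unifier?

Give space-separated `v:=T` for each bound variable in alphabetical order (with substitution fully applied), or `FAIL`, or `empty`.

step 1: unify (a -> (c -> Int)) ~ d  [subst: {-} | 1 pending]
  bind d := (a -> (c -> Int))
step 2: unify List c ~ (a -> (c -> Int))  [subst: {d:=(a -> (c -> Int))} | 0 pending]
  clash: List c vs (a -> (c -> Int))

Answer: FAIL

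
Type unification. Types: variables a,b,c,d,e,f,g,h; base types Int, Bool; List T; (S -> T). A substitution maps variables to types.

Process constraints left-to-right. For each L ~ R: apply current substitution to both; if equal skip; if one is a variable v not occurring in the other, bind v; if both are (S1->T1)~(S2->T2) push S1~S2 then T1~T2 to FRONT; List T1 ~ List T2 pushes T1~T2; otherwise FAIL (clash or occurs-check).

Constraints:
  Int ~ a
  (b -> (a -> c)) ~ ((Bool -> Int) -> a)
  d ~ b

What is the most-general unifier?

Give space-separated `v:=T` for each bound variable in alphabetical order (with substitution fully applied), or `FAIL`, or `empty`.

Answer: FAIL

Derivation:
step 1: unify Int ~ a  [subst: {-} | 2 pending]
  bind a := Int
step 2: unify (b -> (Int -> c)) ~ ((Bool -> Int) -> Int)  [subst: {a:=Int} | 1 pending]
  -> decompose arrow: push b~(Bool -> Int), (Int -> c)~Int
step 3: unify b ~ (Bool -> Int)  [subst: {a:=Int} | 2 pending]
  bind b := (Bool -> Int)
step 4: unify (Int -> c) ~ Int  [subst: {a:=Int, b:=(Bool -> Int)} | 1 pending]
  clash: (Int -> c) vs Int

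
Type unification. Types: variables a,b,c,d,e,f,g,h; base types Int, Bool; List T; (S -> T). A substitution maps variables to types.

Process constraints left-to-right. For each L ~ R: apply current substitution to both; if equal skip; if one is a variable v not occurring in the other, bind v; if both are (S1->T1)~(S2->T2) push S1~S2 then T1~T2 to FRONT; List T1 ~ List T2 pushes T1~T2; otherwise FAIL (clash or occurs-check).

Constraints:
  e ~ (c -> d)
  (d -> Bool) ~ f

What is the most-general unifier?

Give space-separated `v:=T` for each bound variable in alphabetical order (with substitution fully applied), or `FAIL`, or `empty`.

Answer: e:=(c -> d) f:=(d -> Bool)

Derivation:
step 1: unify e ~ (c -> d)  [subst: {-} | 1 pending]
  bind e := (c -> d)
step 2: unify (d -> Bool) ~ f  [subst: {e:=(c -> d)} | 0 pending]
  bind f := (d -> Bool)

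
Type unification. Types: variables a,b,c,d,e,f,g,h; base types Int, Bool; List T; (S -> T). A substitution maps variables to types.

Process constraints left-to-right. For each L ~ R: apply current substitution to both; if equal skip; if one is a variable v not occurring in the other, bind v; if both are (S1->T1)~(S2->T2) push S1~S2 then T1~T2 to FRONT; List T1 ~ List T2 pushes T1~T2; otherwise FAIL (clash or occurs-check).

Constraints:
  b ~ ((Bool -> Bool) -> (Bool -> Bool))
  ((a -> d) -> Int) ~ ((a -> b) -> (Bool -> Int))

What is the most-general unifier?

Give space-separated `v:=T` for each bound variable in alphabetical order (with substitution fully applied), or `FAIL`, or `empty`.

Answer: FAIL

Derivation:
step 1: unify b ~ ((Bool -> Bool) -> (Bool -> Bool))  [subst: {-} | 1 pending]
  bind b := ((Bool -> Bool) -> (Bool -> Bool))
step 2: unify ((a -> d) -> Int) ~ ((a -> ((Bool -> Bool) -> (Bool -> Bool))) -> (Bool -> Int))  [subst: {b:=((Bool -> Bool) -> (Bool -> Bool))} | 0 pending]
  -> decompose arrow: push (a -> d)~(a -> ((Bool -> Bool) -> (Bool -> Bool))), Int~(Bool -> Int)
step 3: unify (a -> d) ~ (a -> ((Bool -> Bool) -> (Bool -> Bool)))  [subst: {b:=((Bool -> Bool) -> (Bool -> Bool))} | 1 pending]
  -> decompose arrow: push a~a, d~((Bool -> Bool) -> (Bool -> Bool))
step 4: unify a ~ a  [subst: {b:=((Bool -> Bool) -> (Bool -> Bool))} | 2 pending]
  -> identical, skip
step 5: unify d ~ ((Bool -> Bool) -> (Bool -> Bool))  [subst: {b:=((Bool -> Bool) -> (Bool -> Bool))} | 1 pending]
  bind d := ((Bool -> Bool) -> (Bool -> Bool))
step 6: unify Int ~ (Bool -> Int)  [subst: {b:=((Bool -> Bool) -> (Bool -> Bool)), d:=((Bool -> Bool) -> (Bool -> Bool))} | 0 pending]
  clash: Int vs (Bool -> Int)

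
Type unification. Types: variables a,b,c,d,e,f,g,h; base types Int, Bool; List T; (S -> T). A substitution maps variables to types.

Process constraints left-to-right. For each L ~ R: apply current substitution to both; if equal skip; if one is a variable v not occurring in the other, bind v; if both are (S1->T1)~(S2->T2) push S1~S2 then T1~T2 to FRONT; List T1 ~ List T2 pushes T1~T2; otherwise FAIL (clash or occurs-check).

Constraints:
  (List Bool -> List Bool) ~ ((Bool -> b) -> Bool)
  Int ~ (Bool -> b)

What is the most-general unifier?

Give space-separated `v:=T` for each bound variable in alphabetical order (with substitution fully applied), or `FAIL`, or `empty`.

Answer: FAIL

Derivation:
step 1: unify (List Bool -> List Bool) ~ ((Bool -> b) -> Bool)  [subst: {-} | 1 pending]
  -> decompose arrow: push List Bool~(Bool -> b), List Bool~Bool
step 2: unify List Bool ~ (Bool -> b)  [subst: {-} | 2 pending]
  clash: List Bool vs (Bool -> b)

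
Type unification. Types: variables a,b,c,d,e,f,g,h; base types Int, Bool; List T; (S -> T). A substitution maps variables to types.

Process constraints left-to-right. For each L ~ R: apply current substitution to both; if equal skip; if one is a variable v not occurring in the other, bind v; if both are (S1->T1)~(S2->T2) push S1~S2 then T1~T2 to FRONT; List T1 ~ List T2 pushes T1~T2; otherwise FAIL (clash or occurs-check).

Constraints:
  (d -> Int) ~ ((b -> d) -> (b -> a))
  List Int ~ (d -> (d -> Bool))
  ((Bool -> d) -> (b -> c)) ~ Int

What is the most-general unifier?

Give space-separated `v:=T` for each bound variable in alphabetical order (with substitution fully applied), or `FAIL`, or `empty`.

step 1: unify (d -> Int) ~ ((b -> d) -> (b -> a))  [subst: {-} | 2 pending]
  -> decompose arrow: push d~(b -> d), Int~(b -> a)
step 2: unify d ~ (b -> d)  [subst: {-} | 3 pending]
  occurs-check fail: d in (b -> d)

Answer: FAIL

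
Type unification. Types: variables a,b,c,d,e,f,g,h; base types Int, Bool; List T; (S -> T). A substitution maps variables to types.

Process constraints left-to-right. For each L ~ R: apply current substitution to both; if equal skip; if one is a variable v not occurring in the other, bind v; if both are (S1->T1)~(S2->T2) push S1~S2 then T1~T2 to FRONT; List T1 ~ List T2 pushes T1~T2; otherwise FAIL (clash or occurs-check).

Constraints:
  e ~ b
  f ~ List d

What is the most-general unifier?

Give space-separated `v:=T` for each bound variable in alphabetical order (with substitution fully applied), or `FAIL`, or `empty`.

step 1: unify e ~ b  [subst: {-} | 1 pending]
  bind e := b
step 2: unify f ~ List d  [subst: {e:=b} | 0 pending]
  bind f := List d

Answer: e:=b f:=List d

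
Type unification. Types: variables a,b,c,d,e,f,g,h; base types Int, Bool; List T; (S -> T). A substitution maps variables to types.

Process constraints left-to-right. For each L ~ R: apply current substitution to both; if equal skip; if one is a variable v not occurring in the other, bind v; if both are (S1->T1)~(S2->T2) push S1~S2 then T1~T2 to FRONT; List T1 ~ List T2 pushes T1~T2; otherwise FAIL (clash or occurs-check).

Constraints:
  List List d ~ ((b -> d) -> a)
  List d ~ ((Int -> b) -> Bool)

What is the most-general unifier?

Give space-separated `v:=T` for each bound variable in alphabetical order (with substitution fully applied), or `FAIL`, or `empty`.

Answer: FAIL

Derivation:
step 1: unify List List d ~ ((b -> d) -> a)  [subst: {-} | 1 pending]
  clash: List List d vs ((b -> d) -> a)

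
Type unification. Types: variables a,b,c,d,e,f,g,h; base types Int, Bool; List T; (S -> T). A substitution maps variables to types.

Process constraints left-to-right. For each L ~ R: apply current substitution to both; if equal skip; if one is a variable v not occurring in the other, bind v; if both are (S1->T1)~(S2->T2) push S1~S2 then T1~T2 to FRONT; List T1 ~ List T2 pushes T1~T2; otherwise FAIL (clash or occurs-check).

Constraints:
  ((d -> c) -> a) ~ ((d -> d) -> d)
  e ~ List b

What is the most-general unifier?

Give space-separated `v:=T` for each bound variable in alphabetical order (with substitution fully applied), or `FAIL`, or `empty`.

Answer: a:=d c:=d e:=List b

Derivation:
step 1: unify ((d -> c) -> a) ~ ((d -> d) -> d)  [subst: {-} | 1 pending]
  -> decompose arrow: push (d -> c)~(d -> d), a~d
step 2: unify (d -> c) ~ (d -> d)  [subst: {-} | 2 pending]
  -> decompose arrow: push d~d, c~d
step 3: unify d ~ d  [subst: {-} | 3 pending]
  -> identical, skip
step 4: unify c ~ d  [subst: {-} | 2 pending]
  bind c := d
step 5: unify a ~ d  [subst: {c:=d} | 1 pending]
  bind a := d
step 6: unify e ~ List b  [subst: {c:=d, a:=d} | 0 pending]
  bind e := List b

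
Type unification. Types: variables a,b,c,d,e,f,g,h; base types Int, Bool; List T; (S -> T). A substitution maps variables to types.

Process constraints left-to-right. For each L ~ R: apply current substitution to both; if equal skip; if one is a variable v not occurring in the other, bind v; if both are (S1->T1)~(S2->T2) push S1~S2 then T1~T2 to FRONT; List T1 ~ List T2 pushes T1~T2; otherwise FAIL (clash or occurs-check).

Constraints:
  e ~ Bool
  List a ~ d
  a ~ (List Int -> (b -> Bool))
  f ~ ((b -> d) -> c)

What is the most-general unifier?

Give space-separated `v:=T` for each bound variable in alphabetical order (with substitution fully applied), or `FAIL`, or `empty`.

step 1: unify e ~ Bool  [subst: {-} | 3 pending]
  bind e := Bool
step 2: unify List a ~ d  [subst: {e:=Bool} | 2 pending]
  bind d := List a
step 3: unify a ~ (List Int -> (b -> Bool))  [subst: {e:=Bool, d:=List a} | 1 pending]
  bind a := (List Int -> (b -> Bool))
step 4: unify f ~ ((b -> List (List Int -> (b -> Bool))) -> c)  [subst: {e:=Bool, d:=List a, a:=(List Int -> (b -> Bool))} | 0 pending]
  bind f := ((b -> List (List Int -> (b -> Bool))) -> c)

Answer: a:=(List Int -> (b -> Bool)) d:=List (List Int -> (b -> Bool)) e:=Bool f:=((b -> List (List Int -> (b -> Bool))) -> c)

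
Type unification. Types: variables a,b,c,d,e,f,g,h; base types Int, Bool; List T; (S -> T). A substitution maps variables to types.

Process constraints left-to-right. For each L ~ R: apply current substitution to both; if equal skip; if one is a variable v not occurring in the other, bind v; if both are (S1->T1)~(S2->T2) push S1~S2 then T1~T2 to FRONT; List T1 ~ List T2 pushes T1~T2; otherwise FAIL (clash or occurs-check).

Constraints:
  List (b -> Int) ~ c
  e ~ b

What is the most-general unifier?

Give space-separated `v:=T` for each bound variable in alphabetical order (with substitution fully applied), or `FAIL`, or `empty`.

Answer: c:=List (b -> Int) e:=b

Derivation:
step 1: unify List (b -> Int) ~ c  [subst: {-} | 1 pending]
  bind c := List (b -> Int)
step 2: unify e ~ b  [subst: {c:=List (b -> Int)} | 0 pending]
  bind e := b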